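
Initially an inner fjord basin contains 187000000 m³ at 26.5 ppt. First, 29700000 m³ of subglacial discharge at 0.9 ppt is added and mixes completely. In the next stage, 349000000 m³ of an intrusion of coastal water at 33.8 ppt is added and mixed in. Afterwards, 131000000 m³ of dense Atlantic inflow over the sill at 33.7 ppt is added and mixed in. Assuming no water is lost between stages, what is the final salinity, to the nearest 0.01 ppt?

Mass of salt is conserved:
Initial salt = 187,000,000×26.5 = 4,955,500,000
After stage 1: salt = 4,955,500,000 + 29,700,000×0.9 = 4,982,230,000; volume = 216,700,000 m³; S = 22.991 ppt
After stage 2: salt = 4,982,230,000 + 349,000,000×33.8 = 16,778,430,000; volume = 565,700,000 m³; S = 29.66 ppt
After stage 3: salt = 16,778,430,000 + 131,000,000×33.7 = 21,193,130,000; volume = 696,700,000 m³
S = 21,193,130,000 / 696,700,000 = 30.4193 ppt

30.42 ppt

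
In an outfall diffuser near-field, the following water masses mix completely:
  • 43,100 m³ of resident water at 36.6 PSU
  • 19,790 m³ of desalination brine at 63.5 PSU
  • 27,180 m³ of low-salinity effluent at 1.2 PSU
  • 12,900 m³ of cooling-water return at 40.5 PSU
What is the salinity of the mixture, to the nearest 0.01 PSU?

Total salt / total volume:
salt = 43,100×36.6 + 19,790×63.5 + 27,180×1.2 + 12,900×40.5 = 1,577,460 + 1,256,665 + 32,616 + 522,450 = 3,389,191
volume = 43,100 + 19,790 + 27,180 + 12,900 = 102,970 m³
S = 3,389,191 / 102,970 = 32.9144 PSU

32.91 PSU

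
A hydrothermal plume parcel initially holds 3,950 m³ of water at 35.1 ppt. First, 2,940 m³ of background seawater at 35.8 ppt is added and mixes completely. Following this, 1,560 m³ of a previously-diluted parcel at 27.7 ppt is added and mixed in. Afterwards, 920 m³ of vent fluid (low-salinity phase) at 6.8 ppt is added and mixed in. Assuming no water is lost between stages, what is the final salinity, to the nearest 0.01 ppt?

31.31 ppt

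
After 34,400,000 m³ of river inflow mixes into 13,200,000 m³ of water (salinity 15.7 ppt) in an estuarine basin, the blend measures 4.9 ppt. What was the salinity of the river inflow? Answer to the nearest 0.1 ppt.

0.8 ppt

Salt balance: 13,200,000×15.7 + 34,400,000×S = 47,600,000×4.9
207,240,000 + 34,400,000·S = 233,240,000
S = (233,240,000 − 207,240,000) / 34,400,000 = 0.7558 ppt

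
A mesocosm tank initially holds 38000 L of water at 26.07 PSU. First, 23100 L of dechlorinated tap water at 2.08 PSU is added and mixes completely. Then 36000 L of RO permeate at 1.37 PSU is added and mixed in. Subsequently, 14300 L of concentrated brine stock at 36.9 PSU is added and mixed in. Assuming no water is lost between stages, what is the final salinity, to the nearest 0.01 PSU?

Weighted by volume,
Initial salt = 38,000×26.07 = 990,660
After stage 1: salt = 990,660 + 23,100×2.08 = 1,038,708; volume = 61,100 L; S = 17 PSU
After stage 2: salt = 1,038,708 + 36,000×1.37 = 1,088,028; volume = 97,100 L; S = 11.205 PSU
After stage 3: salt = 1,088,028 + 14,300×36.9 = 1,615,698; volume = 111,400 L
S = 1,615,698 / 111,400 = 14.5036 PSU

14.50 PSU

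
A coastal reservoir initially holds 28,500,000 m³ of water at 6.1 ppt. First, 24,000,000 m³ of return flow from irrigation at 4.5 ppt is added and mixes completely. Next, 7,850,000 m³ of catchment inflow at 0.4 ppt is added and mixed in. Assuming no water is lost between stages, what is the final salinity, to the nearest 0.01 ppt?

Salt balance:
Initial salt = 28,500,000×6.1 = 173,850,000
After stage 1: salt = 173,850,000 + 24,000,000×4.5 = 281,850,000; volume = 52,500,000 m³; S = 5.369 ppt
After stage 2: salt = 281,850,000 + 7,850,000×0.4 = 284,990,000; volume = 60,350,000 m³
S = 284,990,000 / 60,350,000 = 4.7223 ppt

4.72 ppt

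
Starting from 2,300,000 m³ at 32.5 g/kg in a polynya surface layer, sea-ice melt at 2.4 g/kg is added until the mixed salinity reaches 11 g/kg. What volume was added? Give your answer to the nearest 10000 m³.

5750000 m³

Salt balance: 2,300,000×32.5 + V×2.4 = (2,300,000+V)×11
74,750,000 + 2.4V = 25,300,000 + 11V
49,450,000 = 8.6V
V = 5,750,000 m³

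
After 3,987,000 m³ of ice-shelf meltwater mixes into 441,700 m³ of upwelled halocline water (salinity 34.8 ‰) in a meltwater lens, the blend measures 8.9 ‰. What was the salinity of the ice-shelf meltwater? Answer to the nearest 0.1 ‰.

Salt balance: 441,700×34.8 + 3,987,000×S = 4,428,700×8.9
15,371,160 + 3,987,000·S = 39,415,430
S = (39,415,430 − 15,371,160) / 3,987,000 = 6.0307 ‰

6.0 ‰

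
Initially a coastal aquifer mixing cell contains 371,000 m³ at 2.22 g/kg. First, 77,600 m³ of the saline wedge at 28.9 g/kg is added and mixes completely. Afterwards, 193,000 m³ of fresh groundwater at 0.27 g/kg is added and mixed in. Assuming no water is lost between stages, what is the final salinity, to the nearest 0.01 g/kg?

4.86 g/kg

Mass of salt is conserved:
Initial salt = 371,000×2.22 = 823,620
After stage 1: salt = 823,620 + 77,600×28.9 = 3,066,260; volume = 448,600 m³; S = 6.835 g/kg
After stage 2: salt = 3,066,260 + 193,000×0.27 = 3,118,370; volume = 641,600 m³
S = 3,118,370 / 641,600 = 4.8603 g/kg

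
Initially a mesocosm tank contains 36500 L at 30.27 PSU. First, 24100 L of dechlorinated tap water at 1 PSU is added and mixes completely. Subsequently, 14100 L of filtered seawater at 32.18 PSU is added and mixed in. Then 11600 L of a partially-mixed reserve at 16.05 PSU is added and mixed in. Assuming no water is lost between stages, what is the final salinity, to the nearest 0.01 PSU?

20.50 PSU

Weighted by volume,
Initial salt = 36,500×30.27 = 1,104,855
After stage 1: salt = 1,104,855 + 24,100×1 = 1,128,955; volume = 60,600 L; S = 18.63 PSU
After stage 2: salt = 1,128,955 + 14,100×32.18 = 1,582,693; volume = 74,700 L; S = 21.187 PSU
After stage 3: salt = 1,582,693 + 11,600×16.05 = 1,768,873; volume = 86,300 L
S = 1,768,873 / 86,300 = 20.4968 PSU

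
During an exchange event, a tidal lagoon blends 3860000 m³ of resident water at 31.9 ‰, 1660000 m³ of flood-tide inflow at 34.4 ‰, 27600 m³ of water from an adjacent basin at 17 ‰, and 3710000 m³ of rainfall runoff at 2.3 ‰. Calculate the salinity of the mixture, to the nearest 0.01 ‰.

By conservation of dissolved salt,
salt = 3,860,000×31.9 + 1,660,000×34.4 + 27,600×17 + 3,710,000×2.3 = 123,134,000 + 57,104,000 + 469,200 + 8,533,000 = 189,240,200
volume = 3,860,000 + 1,660,000 + 27,600 + 3,710,000 = 9,257,600 m³
S = 189,240,200 / 9,257,600 = 20.4416 ‰

20.44 ‰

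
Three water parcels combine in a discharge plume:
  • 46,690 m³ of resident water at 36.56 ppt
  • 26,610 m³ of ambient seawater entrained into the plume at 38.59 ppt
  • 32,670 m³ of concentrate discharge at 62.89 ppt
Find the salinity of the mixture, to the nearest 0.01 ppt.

By conservation of dissolved salt,
salt = 46,690×36.56 + 26,610×38.59 + 32,670×62.89 = 1,706,986.4 + 1,026,879.9 + 2,054,616.3 = 4,788,482.6
volume = 46,690 + 26,610 + 32,670 = 105,970 m³
S = 4,788,482.6 / 105,970 = 45.1872 ppt

45.19 ppt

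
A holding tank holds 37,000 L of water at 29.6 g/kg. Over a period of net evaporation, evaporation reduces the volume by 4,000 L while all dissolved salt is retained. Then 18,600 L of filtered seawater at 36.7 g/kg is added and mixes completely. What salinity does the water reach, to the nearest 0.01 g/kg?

34.45 g/kg

After evaporation: salt = 37,000×29.6 = 1,095,200; volume = 37,000 − 4,000 = 33,000 L
After mixing: salt = 1,095,200 + 18,600×36.7 = 1,777,820; volume = 33,000 + 18,600 = 51,600 L
S = 1,777,820 / 51,600 = 34.4539 g/kg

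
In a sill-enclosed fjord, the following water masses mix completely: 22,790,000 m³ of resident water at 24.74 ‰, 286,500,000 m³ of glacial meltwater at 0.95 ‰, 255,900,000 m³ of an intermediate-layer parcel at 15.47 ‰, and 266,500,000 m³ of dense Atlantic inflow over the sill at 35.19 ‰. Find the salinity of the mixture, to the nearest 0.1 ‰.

Conserving salt mass:
salt = 22,790,000×24.74 + 286,500,000×0.95 + 255,900,000×15.47 + 266,500,000×35.19 = 563,824,600 + 272,175,000 + 3,958,773,000 + 9,378,135,000 = 14,172,907,600
volume = 22,790,000 + 286,500,000 + 255,900,000 + 266,500,000 = 831,690,000 m³
S = 14,172,907,600 / 831,690,000 = 17.041 ‰

17.0 ‰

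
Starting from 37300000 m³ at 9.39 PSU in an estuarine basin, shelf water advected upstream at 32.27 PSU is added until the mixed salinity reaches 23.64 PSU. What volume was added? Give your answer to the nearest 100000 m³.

61600000 m³

Salt balance: 37,300,000×9.39 + V×32.27 = (37,300,000+V)×23.64
350,247,000 + 32.27V = 881,772,000 + 23.64V
531,525,000 = 8.63V
V = 61,590,382.39 m³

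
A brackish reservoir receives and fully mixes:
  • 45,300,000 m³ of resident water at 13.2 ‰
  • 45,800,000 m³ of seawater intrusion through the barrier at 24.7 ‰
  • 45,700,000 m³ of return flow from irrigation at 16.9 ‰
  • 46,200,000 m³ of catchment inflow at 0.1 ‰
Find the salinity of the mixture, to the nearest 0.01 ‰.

13.69 ‰

Salt balance:
salt = 45,300,000×13.2 + 45,800,000×24.7 + 45,700,000×16.9 + 46,200,000×0.1 = 597,960,000 + 1,131,260,000 + 772,330,000 + 4,620,000 = 2,506,170,000
volume = 45,300,000 + 45,800,000 + 45,700,000 + 46,200,000 = 183,000,000 m³
S = 2,506,170,000 / 183,000,000 = 13.6949 ‰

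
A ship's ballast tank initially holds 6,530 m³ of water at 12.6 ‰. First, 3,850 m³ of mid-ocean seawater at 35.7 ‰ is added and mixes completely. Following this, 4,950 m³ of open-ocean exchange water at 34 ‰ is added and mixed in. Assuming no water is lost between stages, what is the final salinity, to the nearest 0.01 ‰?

25.31 ‰

Total salt / total volume:
Initial salt = 6,530×12.6 = 82,278
After stage 1: salt = 82,278 + 3,850×35.7 = 219,723; volume = 10,380 m³; S = 21.168 ‰
After stage 2: salt = 219,723 + 4,950×34 = 388,023; volume = 15,330 m³
S = 388,023 / 15,330 = 25.3114 ‰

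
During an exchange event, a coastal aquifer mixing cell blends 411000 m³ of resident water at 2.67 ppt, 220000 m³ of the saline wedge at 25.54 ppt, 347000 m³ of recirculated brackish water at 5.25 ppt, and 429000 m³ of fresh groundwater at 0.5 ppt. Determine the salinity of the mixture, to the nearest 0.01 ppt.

Mass of salt is conserved:
salt = 411,000×2.67 + 220,000×25.54 + 347,000×5.25 + 429,000×0.5 = 1,097,370 + 5,618,800 + 1,821,750 + 214,500 = 8,752,420
volume = 411,000 + 220,000 + 347,000 + 429,000 = 1,407,000 m³
S = 8,752,420 / 1,407,000 = 6.2206 ppt

6.22 ppt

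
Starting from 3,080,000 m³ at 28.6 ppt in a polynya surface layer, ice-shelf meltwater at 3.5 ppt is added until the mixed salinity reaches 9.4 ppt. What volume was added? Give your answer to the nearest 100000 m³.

10000000 m³

Salt balance: 3,080,000×28.6 + V×3.5 = (3,080,000+V)×9.4
88,088,000 + 3.5V = 28,952,000 + 9.4V
59,136,000 = 5.9V
V = 10,023,050.85 m³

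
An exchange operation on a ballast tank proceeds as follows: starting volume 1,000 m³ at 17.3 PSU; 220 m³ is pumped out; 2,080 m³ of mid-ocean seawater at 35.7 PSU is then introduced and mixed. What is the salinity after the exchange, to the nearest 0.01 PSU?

30.68 PSU

Remaining after removal: 780 m³ at 17.3 PSU (salt = 13,494)
After addition: salt = 13,494 + 2,080×35.7 = 87,750; volume = 2,860 m³
S = 87,750 / 2,860 = 30.6818 PSU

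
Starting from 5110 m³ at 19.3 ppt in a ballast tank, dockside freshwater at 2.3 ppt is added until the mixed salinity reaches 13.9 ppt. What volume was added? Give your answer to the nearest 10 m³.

Salt balance: 5,110×19.3 + V×2.3 = (5,110+V)×13.9
98,623 + 2.3V = 71,029 + 13.9V
27,594 = 11.6V
V = 2,378.79 m³

2380 m³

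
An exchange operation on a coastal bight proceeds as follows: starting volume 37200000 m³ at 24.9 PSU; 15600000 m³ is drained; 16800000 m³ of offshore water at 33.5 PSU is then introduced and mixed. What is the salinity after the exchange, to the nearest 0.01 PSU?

28.66 PSU

Remaining after removal: 21,600,000 m³ at 24.9 PSU (salt = 537,840,000)
After addition: salt = 537,840,000 + 16,800,000×33.5 = 1,100,640,000; volume = 38,400,000 m³
S = 1,100,640,000 / 38,400,000 = 28.6625 PSU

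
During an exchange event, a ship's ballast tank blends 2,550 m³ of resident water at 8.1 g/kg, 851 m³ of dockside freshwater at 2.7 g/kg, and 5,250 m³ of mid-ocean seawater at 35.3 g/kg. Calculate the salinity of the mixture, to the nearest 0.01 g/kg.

24.08 g/kg

Salt balance:
salt = 2,550×8.1 + 851×2.7 + 5,250×35.3 = 20,655 + 2,297.7 + 185,325 = 208,277.7
volume = 2,550 + 851 + 5,250 = 8,651 m³
S = 208,277.7 / 8,651 = 24.0756 g/kg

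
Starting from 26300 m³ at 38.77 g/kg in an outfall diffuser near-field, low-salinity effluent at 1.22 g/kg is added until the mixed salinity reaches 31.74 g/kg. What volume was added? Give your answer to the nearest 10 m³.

Salt balance: 26,300×38.77 + V×1.22 = (26,300+V)×31.74
1,019,651 + 1.22V = 834,762 + 31.74V
184,889 = 30.52V
V = 6,057.96 m³

6060 m³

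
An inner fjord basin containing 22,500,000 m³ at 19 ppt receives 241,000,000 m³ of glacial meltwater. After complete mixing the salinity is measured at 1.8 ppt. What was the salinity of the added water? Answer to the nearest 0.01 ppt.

0.19 ppt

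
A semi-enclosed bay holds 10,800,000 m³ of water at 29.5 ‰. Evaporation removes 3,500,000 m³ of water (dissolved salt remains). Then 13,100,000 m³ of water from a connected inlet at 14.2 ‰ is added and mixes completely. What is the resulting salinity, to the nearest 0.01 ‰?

After evaporation: salt = 10,800,000×29.5 = 318,600,000; volume = 10,800,000 − 3,500,000 = 7,300,000 m³
After mixing: salt = 318,600,000 + 13,100,000×14.2 = 504,620,000; volume = 7,300,000 + 13,100,000 = 20,400,000 m³
S = 504,620,000 / 20,400,000 = 24.7363 ‰

24.74 ‰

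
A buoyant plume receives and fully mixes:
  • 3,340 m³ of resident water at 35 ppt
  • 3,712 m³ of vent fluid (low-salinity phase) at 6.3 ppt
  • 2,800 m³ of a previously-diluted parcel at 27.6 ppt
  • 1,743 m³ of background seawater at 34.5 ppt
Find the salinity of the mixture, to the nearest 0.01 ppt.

23.95 ppt

Weighted by volume,
salt = 3,340×35 + 3,712×6.3 + 2,800×27.6 + 1,743×34.5 = 116,900 + 23,385.6 + 77,280 + 60,133.5 = 277,699.1
volume = 3,340 + 3,712 + 2,800 + 1,743 = 11,595 m³
S = 277,699.1 / 11,595 = 23.9499 ppt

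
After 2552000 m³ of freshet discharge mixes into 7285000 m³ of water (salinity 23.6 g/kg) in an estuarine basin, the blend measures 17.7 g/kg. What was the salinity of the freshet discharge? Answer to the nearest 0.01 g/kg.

Salt balance: 7,285,000×23.6 + 2,552,000×S = 9,837,000×17.7
171,926,000 + 2,552,000·S = 174,114,900
S = (174,114,900 − 171,926,000) / 2,552,000 = 0.8577 g/kg

0.86 g/kg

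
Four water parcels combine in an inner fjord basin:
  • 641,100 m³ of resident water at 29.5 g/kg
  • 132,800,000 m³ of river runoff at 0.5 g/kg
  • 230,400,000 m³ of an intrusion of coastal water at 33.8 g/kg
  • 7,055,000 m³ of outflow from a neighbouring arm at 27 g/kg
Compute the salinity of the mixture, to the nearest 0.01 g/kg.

21.74 g/kg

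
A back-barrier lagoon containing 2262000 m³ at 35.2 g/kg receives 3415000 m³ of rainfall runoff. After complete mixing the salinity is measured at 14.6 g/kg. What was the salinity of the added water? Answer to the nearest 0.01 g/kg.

0.96 g/kg

Salt balance: 2,262,000×35.2 + 3,415,000×S = 5,677,000×14.6
79,622,400 + 3,415,000·S = 82,884,200
S = (82,884,200 − 79,622,400) / 3,415,000 = 0.9551 g/kg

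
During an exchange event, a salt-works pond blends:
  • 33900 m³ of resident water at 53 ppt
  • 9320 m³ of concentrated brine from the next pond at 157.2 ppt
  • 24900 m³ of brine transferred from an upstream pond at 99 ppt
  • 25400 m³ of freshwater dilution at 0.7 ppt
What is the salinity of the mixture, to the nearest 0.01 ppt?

61.43 ppt

Conserving salt mass:
salt = 33,900×53 + 9,320×157.2 + 24,900×99 + 25,400×0.7 = 1,796,700 + 1,465,104 + 2,465,100 + 17,780 = 5,744,684
volume = 33,900 + 9,320 + 24,900 + 25,400 = 93,520 m³
S = 5,744,684 / 93,520 = 61.4273 ppt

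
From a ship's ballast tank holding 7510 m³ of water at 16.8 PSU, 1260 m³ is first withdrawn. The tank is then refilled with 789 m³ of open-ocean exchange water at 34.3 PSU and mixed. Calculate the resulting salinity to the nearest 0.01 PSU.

Remaining after removal: 6,250 m³ at 16.8 PSU (salt = 105,000)
After addition: salt = 105,000 + 789×34.3 = 132,062.7; volume = 7,039 m³
S = 132,062.7 / 7,039 = 18.7616 PSU

18.76 PSU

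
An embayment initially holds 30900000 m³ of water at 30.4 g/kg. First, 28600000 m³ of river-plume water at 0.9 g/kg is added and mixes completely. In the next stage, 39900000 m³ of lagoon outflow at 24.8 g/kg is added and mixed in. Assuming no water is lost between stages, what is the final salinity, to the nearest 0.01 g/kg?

19.66 g/kg

Salt balance:
Initial salt = 30,900,000×30.4 = 939,360,000
After stage 1: salt = 939,360,000 + 28,600,000×0.9 = 965,100,000; volume = 59,500,000 m³; S = 16.22 g/kg
After stage 2: salt = 965,100,000 + 39,900,000×24.8 = 1,954,620,000; volume = 99,400,000 m³
S = 1,954,620,000 / 99,400,000 = 19.6642 g/kg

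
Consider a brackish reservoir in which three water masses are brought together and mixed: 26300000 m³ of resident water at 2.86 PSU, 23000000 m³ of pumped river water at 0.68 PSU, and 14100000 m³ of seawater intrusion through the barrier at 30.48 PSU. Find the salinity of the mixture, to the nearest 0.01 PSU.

8.21 PSU

By conservation of dissolved salt,
salt = 26,300,000×2.86 + 23,000,000×0.68 + 14,100,000×30.48 = 75,218,000 + 15,640,000 + 429,768,000 = 520,626,000
volume = 26,300,000 + 23,000,000 + 14,100,000 = 63,400,000 m³
S = 520,626,000 / 63,400,000 = 8.2118 PSU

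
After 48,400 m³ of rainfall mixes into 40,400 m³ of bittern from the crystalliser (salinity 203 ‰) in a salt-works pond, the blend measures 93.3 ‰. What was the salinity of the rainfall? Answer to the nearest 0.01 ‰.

1.73 ‰

Salt balance: 40,400×203 + 48,400×S = 88,800×93.3
8,201,200 + 48,400·S = 8,285,040
S = (8,285,040 − 8,201,200) / 48,400 = 1.7322 ‰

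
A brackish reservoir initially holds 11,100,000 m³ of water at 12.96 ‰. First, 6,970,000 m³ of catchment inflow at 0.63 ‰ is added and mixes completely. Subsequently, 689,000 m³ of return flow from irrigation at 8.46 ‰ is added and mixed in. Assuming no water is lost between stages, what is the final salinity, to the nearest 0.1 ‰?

Weighted by volume,
Initial salt = 11,100,000×12.96 = 143,856,000
After stage 1: salt = 143,856,000 + 6,970,000×0.63 = 148,247,100; volume = 18,070,000 m³; S = 8.204 ‰
After stage 2: salt = 148,247,100 + 689,000×8.46 = 154,076,040; volume = 18,759,000 m³
S = 154,076,040 / 18,759,000 = 8.2134 ‰

8.2 ‰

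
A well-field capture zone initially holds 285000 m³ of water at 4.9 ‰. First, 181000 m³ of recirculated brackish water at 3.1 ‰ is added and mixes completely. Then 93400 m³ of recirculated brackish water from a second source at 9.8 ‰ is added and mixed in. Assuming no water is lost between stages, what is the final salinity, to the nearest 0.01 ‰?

Salt balance:
Initial salt = 285,000×4.9 = 1,396,500
After stage 1: salt = 1,396,500 + 181,000×3.1 = 1,957,600; volume = 466,000 m³; S = 4.201 ‰
After stage 2: salt = 1,957,600 + 93,400×9.8 = 2,872,920; volume = 559,400 m³
S = 2,872,920 / 559,400 = 5.1357 ‰

5.14 ‰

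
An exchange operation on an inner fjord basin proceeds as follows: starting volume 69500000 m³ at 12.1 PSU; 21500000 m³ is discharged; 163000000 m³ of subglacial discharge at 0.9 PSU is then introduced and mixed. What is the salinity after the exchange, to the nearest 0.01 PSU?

Remaining after removal: 48,000,000 m³ at 12.1 PSU (salt = 580,800,000)
After addition: salt = 580,800,000 + 163,000,000×0.9 = 727,500,000; volume = 211,000,000 m³
S = 727,500,000 / 211,000,000 = 3.4479 PSU

3.45 PSU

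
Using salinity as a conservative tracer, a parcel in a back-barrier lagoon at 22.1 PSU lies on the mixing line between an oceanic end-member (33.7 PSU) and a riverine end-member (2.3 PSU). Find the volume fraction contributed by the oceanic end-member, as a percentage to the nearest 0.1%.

Let g be the oceanic fraction. Salt balance per unit volume:
g×33.7 + (1−g)×2.3 = 22.1
g = (22.1 − 2.3) / (33.7 − 2.3) = 19.8/31.4 = 0.6306

63.1%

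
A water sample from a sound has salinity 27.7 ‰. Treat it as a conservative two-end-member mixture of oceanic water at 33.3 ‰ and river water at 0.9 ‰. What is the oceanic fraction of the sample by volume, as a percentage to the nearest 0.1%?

82.7%

Let g be the oceanic fraction. Salt balance per unit volume:
g×33.3 + (1−g)×0.9 = 27.7
g = (27.7 − 0.9) / (33.3 − 0.9) = 26.8/32.4 = 0.8272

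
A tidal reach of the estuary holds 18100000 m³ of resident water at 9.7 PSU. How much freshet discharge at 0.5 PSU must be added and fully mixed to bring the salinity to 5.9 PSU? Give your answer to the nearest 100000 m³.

Salt balance: 18,100,000×9.7 + V×0.5 = (18,100,000+V)×5.9
175,570,000 + 0.5V = 106,790,000 + 5.9V
68,780,000 = 5.4V
V = 12,737,037.04 m³

12700000 m³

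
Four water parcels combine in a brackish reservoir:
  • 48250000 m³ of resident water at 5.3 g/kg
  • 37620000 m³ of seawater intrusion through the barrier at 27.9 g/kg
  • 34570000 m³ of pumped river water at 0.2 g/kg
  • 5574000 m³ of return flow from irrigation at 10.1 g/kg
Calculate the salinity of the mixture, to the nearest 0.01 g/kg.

10.86 g/kg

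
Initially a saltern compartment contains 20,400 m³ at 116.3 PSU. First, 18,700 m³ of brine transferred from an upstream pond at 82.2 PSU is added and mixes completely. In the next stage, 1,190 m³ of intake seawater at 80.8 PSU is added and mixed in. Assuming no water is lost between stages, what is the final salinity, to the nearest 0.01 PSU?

Conserving salt mass:
Initial salt = 20,400×116.3 = 2,372,520
After stage 1: salt = 2,372,520 + 18,700×82.2 = 3,909,660; volume = 39,100 m³; S = 99.991 PSU
After stage 2: salt = 3,909,660 + 1,190×80.8 = 4,005,812; volume = 40,290 m³
S = 4,005,812 / 40,290 = 99.4245 PSU

99.42 PSU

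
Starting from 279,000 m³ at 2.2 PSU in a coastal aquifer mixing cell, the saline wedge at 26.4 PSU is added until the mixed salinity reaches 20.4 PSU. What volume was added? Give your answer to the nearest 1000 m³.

846000 m³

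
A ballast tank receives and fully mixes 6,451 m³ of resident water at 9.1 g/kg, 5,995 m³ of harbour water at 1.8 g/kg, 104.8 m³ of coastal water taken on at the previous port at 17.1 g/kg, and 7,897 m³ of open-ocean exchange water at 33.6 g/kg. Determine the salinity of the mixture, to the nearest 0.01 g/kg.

16.46 g/kg

By conservation of dissolved salt,
salt = 6,451×9.1 + 5,995×1.8 + 104.8×17.1 + 7,897×33.6 = 58,704.1 + 10,791 + 1,792.08 + 265,339.2 = 336,626.38
volume = 6,451 + 5,995 + 104.8 + 7,897 = 20,447.8 m³
S = 336,626.38 / 20,447.8 = 16.4627 g/kg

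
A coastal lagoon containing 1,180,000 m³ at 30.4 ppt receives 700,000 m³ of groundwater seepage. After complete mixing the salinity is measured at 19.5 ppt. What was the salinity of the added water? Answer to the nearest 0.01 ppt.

1.13 ppt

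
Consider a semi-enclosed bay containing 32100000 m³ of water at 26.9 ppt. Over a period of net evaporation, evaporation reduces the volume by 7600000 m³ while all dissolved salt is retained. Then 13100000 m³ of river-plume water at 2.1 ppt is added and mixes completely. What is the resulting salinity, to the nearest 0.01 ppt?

After evaporation: salt = 32,100,000×26.9 = 863,490,000; volume = 32,100,000 − 7,600,000 = 24,500,000 m³
After mixing: salt = 863,490,000 + 13,100,000×2.1 = 891,000,000; volume = 24,500,000 + 13,100,000 = 37,600,000 m³
S = 891,000,000 / 37,600,000 = 23.6968 ppt

23.70 ppt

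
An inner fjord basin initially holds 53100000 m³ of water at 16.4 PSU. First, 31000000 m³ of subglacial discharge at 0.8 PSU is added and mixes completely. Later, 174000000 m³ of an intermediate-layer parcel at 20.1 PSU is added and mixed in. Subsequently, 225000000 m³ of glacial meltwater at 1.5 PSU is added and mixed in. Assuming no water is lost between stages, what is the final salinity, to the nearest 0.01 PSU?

Mass of salt is conserved:
Initial salt = 53,100,000×16.4 = 870,840,000
After stage 1: salt = 870,840,000 + 31,000,000×0.8 = 895,640,000; volume = 84,100,000 m³; S = 10.65 PSU
After stage 2: salt = 895,640,000 + 174,000,000×20.1 = 4,393,040,000; volume = 258,100,000 m³; S = 17.021 PSU
After stage 3: salt = 4,393,040,000 + 225,000,000×1.5 = 4,730,540,000; volume = 483,100,000 m³
S = 4,730,540,000 / 483,100,000 = 9.7921 PSU

9.79 PSU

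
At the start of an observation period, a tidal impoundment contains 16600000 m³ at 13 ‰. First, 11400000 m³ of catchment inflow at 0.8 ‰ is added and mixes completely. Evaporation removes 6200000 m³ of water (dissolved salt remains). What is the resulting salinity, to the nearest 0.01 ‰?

10.32 ‰

After mixing: salt = 16,600,000×13 + 11,400,000×0.8 = 224,920,000; volume = 28,000,000 m³
After evaporation: salt unchanged = 224,920,000; volume = 28,000,000 − 6,200,000 = 21,800,000 m³
S = 224,920,000 / 21,800,000 = 10.3174 ‰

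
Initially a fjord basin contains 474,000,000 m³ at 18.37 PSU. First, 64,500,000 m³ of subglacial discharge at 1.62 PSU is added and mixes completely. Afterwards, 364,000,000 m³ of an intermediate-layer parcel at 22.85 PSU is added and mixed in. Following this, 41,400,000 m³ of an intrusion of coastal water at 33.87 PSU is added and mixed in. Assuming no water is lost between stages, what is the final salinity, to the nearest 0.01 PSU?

19.63 PSU

By conservation of dissolved salt,
Initial salt = 474,000,000×18.37 = 8,707,380,000
After stage 1: salt = 8,707,380,000 + 64,500,000×1.62 = 8,811,870,000; volume = 538,500,000 m³; S = 16.364 PSU
After stage 2: salt = 8,811,870,000 + 364,000,000×22.85 = 17,129,270,000; volume = 902,500,000 m³; S = 18.98 PSU
After stage 3: salt = 17,129,270,000 + 41,400,000×33.87 = 18,531,488,000; volume = 943,900,000 m³
S = 18,531,488,000 / 943,900,000 = 19.6329 PSU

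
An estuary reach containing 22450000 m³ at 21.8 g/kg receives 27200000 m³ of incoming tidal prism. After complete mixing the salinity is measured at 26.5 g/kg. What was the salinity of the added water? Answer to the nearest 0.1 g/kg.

30.4 g/kg

Salt balance: 22,450,000×21.8 + 27,200,000×S = 49,650,000×26.5
489,410,000 + 27,200,000·S = 1,315,725,000
S = (1,315,725,000 − 489,410,000) / 27,200,000 = 30.3792 g/kg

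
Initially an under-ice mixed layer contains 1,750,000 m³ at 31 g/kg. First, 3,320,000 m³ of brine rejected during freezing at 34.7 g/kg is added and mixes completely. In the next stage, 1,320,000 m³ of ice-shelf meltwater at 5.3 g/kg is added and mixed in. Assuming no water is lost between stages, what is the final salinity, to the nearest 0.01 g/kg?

27.61 g/kg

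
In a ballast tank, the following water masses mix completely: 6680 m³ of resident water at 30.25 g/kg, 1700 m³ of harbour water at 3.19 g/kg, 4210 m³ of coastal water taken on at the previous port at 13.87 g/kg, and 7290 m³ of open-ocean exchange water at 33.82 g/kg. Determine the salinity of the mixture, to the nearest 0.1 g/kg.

Conserving salt mass:
salt = 6,680×30.25 + 1,700×3.19 + 4,210×13.87 + 7,290×33.82 = 202,070 + 5,423 + 58,392.7 + 246,547.8 = 512,433.5
volume = 6,680 + 1,700 + 4,210 + 7,290 = 19,880 m³
S = 512,433.5 / 19,880 = 25.776 g/kg

25.8 g/kg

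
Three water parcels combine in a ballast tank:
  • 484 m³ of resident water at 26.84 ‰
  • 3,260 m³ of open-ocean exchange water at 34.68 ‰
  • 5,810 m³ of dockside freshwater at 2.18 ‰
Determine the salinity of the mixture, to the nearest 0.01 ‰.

Conserving salt mass:
salt = 484×26.84 + 3,260×34.68 + 5,810×2.18 = 12,990.56 + 113,056.8 + 12,665.8 = 138,713.16
volume = 484 + 3,260 + 5,810 = 9,554 m³
S = 138,713.16 / 9,554 = 14.5189 ‰

14.52 ‰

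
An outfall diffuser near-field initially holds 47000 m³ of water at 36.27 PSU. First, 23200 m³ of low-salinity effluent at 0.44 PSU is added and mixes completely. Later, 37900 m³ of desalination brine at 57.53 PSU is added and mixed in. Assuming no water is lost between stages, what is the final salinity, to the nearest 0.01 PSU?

Mass of salt is conserved:
Initial salt = 47,000×36.27 = 1,704,690
After stage 1: salt = 1,704,690 + 23,200×0.44 = 1,714,898; volume = 70,200 m³; S = 24.429 PSU
After stage 2: salt = 1,714,898 + 37,900×57.53 = 3,895,285; volume = 108,100 m³
S = 3,895,285 / 108,100 = 36.0341 PSU

36.03 PSU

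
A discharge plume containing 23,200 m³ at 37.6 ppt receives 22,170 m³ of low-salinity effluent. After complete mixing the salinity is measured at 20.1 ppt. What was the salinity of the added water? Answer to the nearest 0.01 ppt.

Salt balance: 23,200×37.6 + 22,170×S = 45,370×20.1
872,320 + 22,170·S = 911,937
S = (911,937 − 872,320) / 22,170 = 1.787 ppt

1.79 ppt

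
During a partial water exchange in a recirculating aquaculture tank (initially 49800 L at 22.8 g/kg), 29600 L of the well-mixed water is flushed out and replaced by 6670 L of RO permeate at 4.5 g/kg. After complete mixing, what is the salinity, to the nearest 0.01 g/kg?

Remaining after removal: 20,200 L at 22.8 g/kg (salt = 460,560)
After addition: salt = 460,560 + 6,670×4.5 = 490,575; volume = 26,870 L
S = 490,575 / 26,870 = 18.2574 g/kg

18.26 g/kg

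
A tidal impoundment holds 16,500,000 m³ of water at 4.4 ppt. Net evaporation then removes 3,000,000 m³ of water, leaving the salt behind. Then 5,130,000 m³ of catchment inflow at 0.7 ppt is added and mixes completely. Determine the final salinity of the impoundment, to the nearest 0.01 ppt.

After evaporation: salt = 16,500,000×4.4 = 72,600,000; volume = 16,500,000 − 3,000,000 = 13,500,000 m³
After mixing: salt = 72,600,000 + 5,130,000×0.7 = 76,191,000; volume = 13,500,000 + 5,130,000 = 18,630,000 m³
S = 76,191,000 / 18,630,000 = 4.0897 ppt

4.09 ppt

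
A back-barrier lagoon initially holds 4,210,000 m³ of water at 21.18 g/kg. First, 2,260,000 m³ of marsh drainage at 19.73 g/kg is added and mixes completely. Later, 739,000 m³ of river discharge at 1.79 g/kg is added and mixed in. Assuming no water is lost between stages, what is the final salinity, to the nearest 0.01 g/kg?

18.74 g/kg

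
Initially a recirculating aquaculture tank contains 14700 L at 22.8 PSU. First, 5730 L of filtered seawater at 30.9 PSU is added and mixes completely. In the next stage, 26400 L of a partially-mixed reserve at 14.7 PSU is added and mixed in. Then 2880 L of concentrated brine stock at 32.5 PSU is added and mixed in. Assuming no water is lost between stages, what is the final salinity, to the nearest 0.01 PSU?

Conserving salt mass:
Initial salt = 14,700×22.8 = 335,160
After stage 1: salt = 335,160 + 5,730×30.9 = 512,217; volume = 20,430 L; S = 25.072 PSU
After stage 2: salt = 512,217 + 26,400×14.7 = 900,297; volume = 46,830 L; S = 19.225 PSU
After stage 3: salt = 900,297 + 2,880×32.5 = 993,897; volume = 49,710 L
S = 993,897 / 49,710 = 19.9939 PSU

19.99 PSU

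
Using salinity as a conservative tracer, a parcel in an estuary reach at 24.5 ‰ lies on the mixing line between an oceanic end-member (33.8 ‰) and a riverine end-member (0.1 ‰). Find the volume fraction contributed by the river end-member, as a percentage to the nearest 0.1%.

27.6%

Let f be the freshwater fraction. Salt balance per unit volume:
f×0.1 + (1−f)×33.8 = 24.5
f = (33.8 − 24.5) / (33.8 − 0.1) = 9.3/33.7 = 0.276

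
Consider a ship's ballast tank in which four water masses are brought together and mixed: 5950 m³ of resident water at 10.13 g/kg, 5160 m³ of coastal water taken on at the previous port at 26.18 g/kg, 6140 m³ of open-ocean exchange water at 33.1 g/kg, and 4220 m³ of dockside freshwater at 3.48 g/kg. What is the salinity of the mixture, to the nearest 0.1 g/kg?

19.2 g/kg

Mass of salt is conserved:
salt = 5,950×10.13 + 5,160×26.18 + 6,140×33.1 + 4,220×3.48 = 60,273.5 + 135,088.8 + 203,234 + 14,685.6 = 413,281.9
volume = 5,950 + 5,160 + 6,140 + 4,220 = 21,470 m³
S = 413,281.9 / 21,470 = 19.249 g/kg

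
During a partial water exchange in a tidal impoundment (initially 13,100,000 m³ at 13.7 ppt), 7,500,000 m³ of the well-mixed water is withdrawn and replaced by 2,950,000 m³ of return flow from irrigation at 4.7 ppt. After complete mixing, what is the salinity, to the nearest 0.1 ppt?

Remaining after removal: 5,600,000 m³ at 13.7 ppt (salt = 76,720,000)
After addition: salt = 76,720,000 + 2,950,000×4.7 = 90,585,000; volume = 8,550,000 m³
S = 90,585,000 / 8,550,000 = 10.5947 ppt

10.6 ppt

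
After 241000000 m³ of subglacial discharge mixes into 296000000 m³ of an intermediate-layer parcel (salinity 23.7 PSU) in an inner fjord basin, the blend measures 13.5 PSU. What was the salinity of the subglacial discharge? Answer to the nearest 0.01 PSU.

Salt balance: 296,000,000×23.7 + 241,000,000×S = 537,000,000×13.5
7,015,200,000 + 241,000,000·S = 7,249,500,000
S = (7,249,500,000 − 7,015,200,000) / 241,000,000 = 0.9722 PSU

0.97 PSU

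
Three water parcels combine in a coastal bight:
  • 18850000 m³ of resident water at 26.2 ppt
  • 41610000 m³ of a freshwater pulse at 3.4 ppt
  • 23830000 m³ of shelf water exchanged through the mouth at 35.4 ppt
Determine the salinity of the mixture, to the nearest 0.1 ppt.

17.5 ppt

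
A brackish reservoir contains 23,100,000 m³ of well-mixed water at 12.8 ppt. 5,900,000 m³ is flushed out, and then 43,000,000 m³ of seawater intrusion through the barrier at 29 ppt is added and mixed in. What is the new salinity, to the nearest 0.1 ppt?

24.4 ppt

Remaining after removal: 17,200,000 m³ at 12.8 ppt (salt = 220,160,000)
After addition: salt = 220,160,000 + 43,000,000×29 = 1,467,160,000; volume = 60,200,000 m³
S = 1,467,160,000 / 60,200,000 = 24.3714 ppt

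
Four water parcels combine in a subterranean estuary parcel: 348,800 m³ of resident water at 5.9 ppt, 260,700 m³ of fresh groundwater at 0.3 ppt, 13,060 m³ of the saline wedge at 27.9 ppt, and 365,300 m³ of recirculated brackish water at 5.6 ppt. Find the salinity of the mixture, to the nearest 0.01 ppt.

By conservation of dissolved salt,
salt = 348,800×5.9 + 260,700×0.3 + 13,060×27.9 + 365,300×5.6 = 2,057,920 + 78,210 + 364,374 + 2,045,680 = 4,546,184
volume = 348,800 + 260,700 + 13,060 + 365,300 = 987,860 m³
S = 4,546,184 / 987,860 = 4.6021 ppt

4.60 ppt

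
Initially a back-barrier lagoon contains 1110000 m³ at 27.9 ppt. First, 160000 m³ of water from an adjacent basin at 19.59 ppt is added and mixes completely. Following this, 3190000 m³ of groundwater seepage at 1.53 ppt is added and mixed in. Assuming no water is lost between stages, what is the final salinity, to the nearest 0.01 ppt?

Salt balance:
Initial salt = 1,110,000×27.9 = 30,969,000
After stage 1: salt = 30,969,000 + 160,000×19.59 = 34,103,400; volume = 1,270,000 m³; S = 26.853 ppt
After stage 2: salt = 34,103,400 + 3,190,000×1.53 = 38,984,100; volume = 4,460,000 m³
S = 38,984,100 / 4,460,000 = 8.7408 ppt

8.74 ppt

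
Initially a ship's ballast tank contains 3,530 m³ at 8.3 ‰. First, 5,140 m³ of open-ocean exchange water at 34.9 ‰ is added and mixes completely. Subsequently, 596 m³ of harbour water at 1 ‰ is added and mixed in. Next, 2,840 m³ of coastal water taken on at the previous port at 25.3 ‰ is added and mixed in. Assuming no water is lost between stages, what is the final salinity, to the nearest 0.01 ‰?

Total salt / total volume:
Initial salt = 3,530×8.3 = 29,299
After stage 1: salt = 29,299 + 5,140×34.9 = 208,685; volume = 8,670 m³; S = 24.07 ‰
After stage 2: salt = 208,685 + 596×1 = 209,281; volume = 9,266 m³; S = 22.586 ‰
After stage 3: salt = 209,281 + 2,840×25.3 = 281,133; volume = 12,106 m³
S = 281,133 / 12,106 = 23.2226 ‰

23.22 ‰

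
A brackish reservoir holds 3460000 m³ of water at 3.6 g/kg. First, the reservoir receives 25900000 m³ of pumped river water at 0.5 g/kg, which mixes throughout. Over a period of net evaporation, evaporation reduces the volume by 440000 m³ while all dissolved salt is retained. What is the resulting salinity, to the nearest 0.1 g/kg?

0.9 g/kg

After mixing: salt = 3,460,000×3.6 + 25,900,000×0.5 = 25,406,000; volume = 29,360,000 m³
After evaporation: salt unchanged = 25,406,000; volume = 29,360,000 − 440,000 = 28,920,000 m³
S = 25,406,000 / 28,920,000 = 0.8785 g/kg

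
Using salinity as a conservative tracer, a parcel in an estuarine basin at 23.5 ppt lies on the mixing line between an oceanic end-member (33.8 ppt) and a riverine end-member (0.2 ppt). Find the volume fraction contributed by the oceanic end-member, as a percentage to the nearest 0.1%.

Let g be the oceanic fraction. Salt balance per unit volume:
g×33.8 + (1−g)×0.2 = 23.5
g = (23.5 − 0.2) / (33.8 − 0.2) = 23.3/33.6 = 0.6935

69.3%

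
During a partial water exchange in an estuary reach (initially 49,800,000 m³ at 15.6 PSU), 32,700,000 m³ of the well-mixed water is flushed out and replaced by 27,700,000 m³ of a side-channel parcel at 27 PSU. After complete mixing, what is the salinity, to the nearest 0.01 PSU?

22.65 PSU

Remaining after removal: 17,100,000 m³ at 15.6 PSU (salt = 266,760,000)
After addition: salt = 266,760,000 + 27,700,000×27 = 1,014,660,000; volume = 44,800,000 m³
S = 1,014,660,000 / 44,800,000 = 22.6487 PSU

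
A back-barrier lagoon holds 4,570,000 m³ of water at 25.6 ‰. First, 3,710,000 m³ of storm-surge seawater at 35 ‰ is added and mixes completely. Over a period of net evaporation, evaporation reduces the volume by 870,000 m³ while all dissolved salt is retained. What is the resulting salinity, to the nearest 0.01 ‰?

After mixing: salt = 4,570,000×25.6 + 3,710,000×35 = 246,842,000; volume = 8,280,000 m³
After evaporation: salt unchanged = 246,842,000; volume = 8,280,000 − 870,000 = 7,410,000 m³
S = 246,842,000 / 7,410,000 = 33.312 ‰

33.31 ‰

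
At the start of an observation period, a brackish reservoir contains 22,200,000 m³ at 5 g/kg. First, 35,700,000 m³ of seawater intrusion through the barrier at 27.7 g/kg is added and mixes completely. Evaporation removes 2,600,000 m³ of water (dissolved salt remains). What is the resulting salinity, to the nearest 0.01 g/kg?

19.89 g/kg

After mixing: salt = 22,200,000×5 + 35,700,000×27.7 = 1,099,890,000; volume = 57,900,000 m³
After evaporation: salt unchanged = 1,099,890,000; volume = 57,900,000 − 2,600,000 = 55,300,000 m³
S = 1,099,890,000 / 55,300,000 = 19.8895 g/kg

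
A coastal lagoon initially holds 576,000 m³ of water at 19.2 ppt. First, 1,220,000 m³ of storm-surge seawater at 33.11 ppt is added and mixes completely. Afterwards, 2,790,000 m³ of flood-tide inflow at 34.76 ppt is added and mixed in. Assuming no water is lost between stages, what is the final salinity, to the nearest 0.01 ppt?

32.37 ppt

Mass of salt is conserved:
Initial salt = 576,000×19.2 = 11,059,200
After stage 1: salt = 11,059,200 + 1,220,000×33.11 = 51,453,400; volume = 1,796,000 m³; S = 28.649 ppt
After stage 2: salt = 51,453,400 + 2,790,000×34.76 = 148,433,800; volume = 4,586,000 m³
S = 148,433,800 / 4,586,000 = 32.3667 ppt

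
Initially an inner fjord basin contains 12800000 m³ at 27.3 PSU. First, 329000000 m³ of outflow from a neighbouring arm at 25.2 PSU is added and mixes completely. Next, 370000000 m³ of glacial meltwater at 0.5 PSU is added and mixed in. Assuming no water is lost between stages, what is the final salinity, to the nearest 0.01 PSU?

12.40 PSU

Salt balance:
Initial salt = 12,800,000×27.3 = 349,440,000
After stage 1: salt = 349,440,000 + 329,000,000×25.2 = 8,640,240,000; volume = 341,800,000 m³; S = 25.279 PSU
After stage 2: salt = 8,640,240,000 + 370,000,000×0.5 = 8,825,240,000; volume = 711,800,000 m³
S = 8,825,240,000 / 711,800,000 = 12.3985 PSU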